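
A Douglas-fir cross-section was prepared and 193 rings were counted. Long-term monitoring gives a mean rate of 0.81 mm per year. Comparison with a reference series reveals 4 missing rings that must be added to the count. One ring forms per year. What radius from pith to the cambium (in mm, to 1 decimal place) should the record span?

159.6 mm

After corrections the count is 193 + 4 = 197 rings.
Length ≈ 0.81 × 197 = 159.6 mm.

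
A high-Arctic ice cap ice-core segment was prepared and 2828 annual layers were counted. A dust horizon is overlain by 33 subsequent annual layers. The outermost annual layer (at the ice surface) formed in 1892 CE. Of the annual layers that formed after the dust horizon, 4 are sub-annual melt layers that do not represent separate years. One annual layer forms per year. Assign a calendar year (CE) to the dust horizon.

33 annual layers post-date the dust horizon.
33 − 4 false = 29 true annual layers after the dust horizon.
The annual layer at the ice surface is 1892 CE, so the dust horizon dates to 1892 − 29 = 1863 CE.

1863 CE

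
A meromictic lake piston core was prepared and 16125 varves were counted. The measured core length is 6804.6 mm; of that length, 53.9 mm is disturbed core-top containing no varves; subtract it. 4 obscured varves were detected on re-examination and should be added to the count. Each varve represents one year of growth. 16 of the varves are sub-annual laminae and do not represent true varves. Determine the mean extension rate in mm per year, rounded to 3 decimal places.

Correcting the raw count gives 16125 − 16 + 4 = 16113 true varves.
Removing the 53.9 mm offcut leaves 6804.6 − 53.9 = 6750.7 mm.
6750.7 mm over 16113 years gives 6750.7 / 16113 ≈ 0.419 mm per year.

0.419 mm per year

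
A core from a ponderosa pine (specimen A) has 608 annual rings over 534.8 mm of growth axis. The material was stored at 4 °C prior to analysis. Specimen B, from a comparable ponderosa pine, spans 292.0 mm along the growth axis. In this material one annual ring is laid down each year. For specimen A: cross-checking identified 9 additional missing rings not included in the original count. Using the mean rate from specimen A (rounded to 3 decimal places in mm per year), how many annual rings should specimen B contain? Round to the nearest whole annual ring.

Specimen A: after corrections the count is 608 + 9 = 617 annual rings.
A: Extension rate ≈ 534.8 / 617 = 0.867 mm per year.
For B, 292.0 / 0.867 = 336.79 years ≈ 337 annual rings.

337 annual rings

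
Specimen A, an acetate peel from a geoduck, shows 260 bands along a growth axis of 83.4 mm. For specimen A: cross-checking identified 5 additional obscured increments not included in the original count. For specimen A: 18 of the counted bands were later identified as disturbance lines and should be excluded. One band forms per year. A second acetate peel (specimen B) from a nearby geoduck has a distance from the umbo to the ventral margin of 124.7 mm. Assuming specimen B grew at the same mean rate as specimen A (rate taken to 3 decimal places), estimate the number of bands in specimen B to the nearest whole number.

Specimen A: correcting the raw count gives 260 − 18 + 5 = 247 true bands.
A: Extension rate ≈ 83.4 / 247 = 0.338 mm per year.
Specimen B: 124.7 mm / 0.338 mm per year = 368.93 years ≈ 369 bands.

369 bands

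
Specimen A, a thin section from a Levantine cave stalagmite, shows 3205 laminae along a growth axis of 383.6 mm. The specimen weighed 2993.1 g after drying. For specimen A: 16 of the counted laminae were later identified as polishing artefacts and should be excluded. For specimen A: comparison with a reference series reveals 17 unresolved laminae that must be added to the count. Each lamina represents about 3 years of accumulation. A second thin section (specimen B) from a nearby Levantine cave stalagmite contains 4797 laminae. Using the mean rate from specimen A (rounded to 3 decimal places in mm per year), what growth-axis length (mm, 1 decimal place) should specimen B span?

Specimen A: correcting the raw count gives 3205 − 16 + 17 = 3206 true laminae.
Specimen A: multiplying by 3 years per lamina: 3206 × 3 = 9618 years.
A: 383.6 mm over 9618 years gives 383.6 / 9618 ≈ 0.040 mm/year.
Specimen B: at 3 years per lamina, 4797 × 3 = 14391 years. B's length ≈ 0.040 × 14391 = 575.6 mm.

575.6 mm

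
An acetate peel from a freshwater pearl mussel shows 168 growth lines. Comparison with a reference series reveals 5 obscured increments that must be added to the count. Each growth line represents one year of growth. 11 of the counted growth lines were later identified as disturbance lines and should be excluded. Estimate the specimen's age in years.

Correcting the raw count gives 168 − 11 + 5 = 162 true growth lines.
One growth line per year makes the duration 162 years.

162 years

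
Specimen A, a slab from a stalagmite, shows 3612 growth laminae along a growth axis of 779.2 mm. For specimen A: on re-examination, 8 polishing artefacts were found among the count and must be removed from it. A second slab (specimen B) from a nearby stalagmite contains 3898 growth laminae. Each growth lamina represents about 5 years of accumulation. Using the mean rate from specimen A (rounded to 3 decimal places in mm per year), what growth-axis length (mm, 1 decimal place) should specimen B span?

Specimen A: after corrections the count is 3612 − 8 = 3604 growth laminae.
Specimen A: multiplying by 5 years per growth lamina: 3604 × 5 = 18020 years.
A: 779.2 mm over 18020 years gives 779.2 / 18020 ≈ 0.043 mm/year.
Specimen B: at 5 years per growth lamina, 3898 × 5 = 19490 years. For B, 0.043 mm/year × 19490 years = 838.1 mm.

838.1 mm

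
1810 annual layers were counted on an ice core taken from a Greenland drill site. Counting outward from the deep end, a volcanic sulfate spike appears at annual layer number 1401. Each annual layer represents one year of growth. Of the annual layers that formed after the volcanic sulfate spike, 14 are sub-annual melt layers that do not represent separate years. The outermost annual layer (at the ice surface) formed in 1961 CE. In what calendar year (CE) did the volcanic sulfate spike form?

The volcanic sulfate spike sits at annual layer 1401 from the deep end, so 1810 − 1401 = 409 annual layers formed after it.
Excluding 14 false annual layers: 409 − 14 = 395.
Counting back 395 years from 1961 CE places the volcanic sulfate spike in 1961 − 395 = 1566 CE.

1566 CE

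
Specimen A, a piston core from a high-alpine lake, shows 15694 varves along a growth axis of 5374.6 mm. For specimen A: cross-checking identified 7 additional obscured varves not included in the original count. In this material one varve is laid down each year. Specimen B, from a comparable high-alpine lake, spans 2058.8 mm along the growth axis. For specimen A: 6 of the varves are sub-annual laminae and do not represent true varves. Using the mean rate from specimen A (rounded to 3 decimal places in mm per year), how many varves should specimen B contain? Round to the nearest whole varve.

6020 varves

Specimen A: after corrections the count is 15694 − 6 + 7 = 15695 varves.
A: Extension rate ≈ 5374.6 / 15695 = 0.342 mm per year.
B spans 2058.8 / 0.342 = 6019.88 years ≈ 6020 varves.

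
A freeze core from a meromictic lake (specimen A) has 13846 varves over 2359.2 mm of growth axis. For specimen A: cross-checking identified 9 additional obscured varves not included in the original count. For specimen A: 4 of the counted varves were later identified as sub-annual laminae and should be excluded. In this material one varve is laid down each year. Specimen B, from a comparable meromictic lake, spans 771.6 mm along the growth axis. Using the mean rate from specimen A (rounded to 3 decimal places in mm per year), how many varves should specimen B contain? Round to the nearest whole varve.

4539 varves

Specimen A: correcting the raw count gives 13846 − 4 + 9 = 13851 true varves.
A: 2359.2 mm over 13851 years gives 2359.2 / 13851 ≈ 0.170 mm per year.
B spans 771.6 / 0.170 = 4538.82 years ≈ 4539 varves.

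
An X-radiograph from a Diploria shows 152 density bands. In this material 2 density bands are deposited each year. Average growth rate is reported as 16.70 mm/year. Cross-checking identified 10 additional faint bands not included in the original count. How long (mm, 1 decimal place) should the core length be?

Adjusted count: 152 + 10 = 162 density bands.
Dividing by 2 density bands per year: 162 / 2 = 81 years.
Predicted length = 16.70 mm/year × 81 years = 1352.7 mm.

1352.7 mm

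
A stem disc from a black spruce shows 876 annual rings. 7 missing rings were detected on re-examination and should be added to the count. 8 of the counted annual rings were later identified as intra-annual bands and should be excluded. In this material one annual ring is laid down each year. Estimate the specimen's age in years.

Adjusted count: 876 − 8 + 7 = 875 annual rings.
With a one-to-one annual ring periodicity this is 875 years.

875 yr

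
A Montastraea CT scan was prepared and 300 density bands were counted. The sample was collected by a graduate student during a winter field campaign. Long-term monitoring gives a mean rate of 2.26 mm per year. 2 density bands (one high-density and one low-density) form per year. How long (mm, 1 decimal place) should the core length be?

339.0 mm

Dividing by 2 density bands per year: 300 / 2 = 150 years.
Length ≈ 2.26 × 150 = 339.0 mm.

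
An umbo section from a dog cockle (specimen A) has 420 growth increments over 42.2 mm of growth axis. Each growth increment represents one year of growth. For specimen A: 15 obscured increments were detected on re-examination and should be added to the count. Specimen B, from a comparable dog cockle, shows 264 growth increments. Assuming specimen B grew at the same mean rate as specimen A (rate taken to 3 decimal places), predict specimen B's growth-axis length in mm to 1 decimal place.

25.6 mm

Specimen A: correcting the raw count gives 420 + 15 = 435 true growth increments.
A: Mean rate = 42.2 mm / 435 years ≈ 0.097 mm per year.
B's length ≈ 0.097 × 264 = 25.6 mm.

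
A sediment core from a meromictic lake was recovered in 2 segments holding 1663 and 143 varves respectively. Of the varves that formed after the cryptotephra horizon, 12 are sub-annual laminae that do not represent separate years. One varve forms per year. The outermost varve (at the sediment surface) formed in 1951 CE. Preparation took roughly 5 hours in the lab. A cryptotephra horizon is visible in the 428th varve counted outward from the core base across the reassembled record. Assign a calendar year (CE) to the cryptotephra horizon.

Total varves = 1663 + 143 = 1806.
The cryptotephra horizon sits at varve 428 from the core base, so 1806 − 428 = 1378 varves formed after it.
1378 − 12 false = 1366 true varves after the cryptotephra horizon.
1951 − 1366 = 585 CE.

585 CE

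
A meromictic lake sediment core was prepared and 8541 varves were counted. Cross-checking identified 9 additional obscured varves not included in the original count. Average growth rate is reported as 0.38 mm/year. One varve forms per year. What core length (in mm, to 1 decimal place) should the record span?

3249.0 mm

True varve count = 8541 + 9 = 8550.
8550 years at 0.38 mm/year gives 0.38 × 8550 = 3249.0 mm.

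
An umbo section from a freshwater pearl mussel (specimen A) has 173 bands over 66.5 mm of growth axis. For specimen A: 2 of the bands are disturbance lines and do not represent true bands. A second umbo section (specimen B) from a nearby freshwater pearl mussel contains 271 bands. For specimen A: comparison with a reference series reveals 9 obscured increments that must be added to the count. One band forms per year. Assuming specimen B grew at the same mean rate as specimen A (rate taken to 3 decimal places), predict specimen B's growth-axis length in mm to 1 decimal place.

Specimen A: after corrections the count is 173 − 2 + 9 = 180 bands.
A: Mean rate = 66.5 mm / 180 years ≈ 0.369 mm per year.
Length of B = 0.369 × 271 = 100.0 mm.

100.0 mm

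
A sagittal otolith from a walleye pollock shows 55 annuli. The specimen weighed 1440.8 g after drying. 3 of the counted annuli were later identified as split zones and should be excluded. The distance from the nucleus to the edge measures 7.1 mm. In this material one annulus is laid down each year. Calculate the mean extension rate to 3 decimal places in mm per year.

0.137 mm per year

Adjusted count: 55 − 3 = 52 annuli.
Extension rate ≈ 7.1 / 52 = 0.137 mm per year.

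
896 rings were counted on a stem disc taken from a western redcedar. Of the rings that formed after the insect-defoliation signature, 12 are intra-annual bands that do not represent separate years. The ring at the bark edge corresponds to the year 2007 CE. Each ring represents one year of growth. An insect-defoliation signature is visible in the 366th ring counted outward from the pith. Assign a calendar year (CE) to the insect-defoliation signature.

1489 CE

The insect-defoliation signature sits at ring 366 from the pith, so 896 − 366 = 530 rings formed after it.
Excluding 12 false rings: 530 − 12 = 518.
2007 − 518 = 1489 CE.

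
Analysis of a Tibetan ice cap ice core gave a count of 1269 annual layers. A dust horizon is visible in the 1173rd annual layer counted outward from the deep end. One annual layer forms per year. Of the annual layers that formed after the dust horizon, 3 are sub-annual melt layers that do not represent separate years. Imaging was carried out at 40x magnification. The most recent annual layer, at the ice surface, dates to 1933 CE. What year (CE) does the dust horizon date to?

1840 CE

Between annual layer 1173 and the ice surface there are 1269 − 1173 = 96 annual layers.
Removing the 3 false annual layers leaves 96 − 3 = 93 true annual layers beyond the dust horizon.
1933 − 93 = 1840 CE.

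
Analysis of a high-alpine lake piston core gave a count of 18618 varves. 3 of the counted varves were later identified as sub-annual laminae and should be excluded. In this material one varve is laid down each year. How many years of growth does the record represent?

18615 years

After corrections the count is 18618 − 3 = 18615 varves.
With a one-to-one varve periodicity this is 18615 years.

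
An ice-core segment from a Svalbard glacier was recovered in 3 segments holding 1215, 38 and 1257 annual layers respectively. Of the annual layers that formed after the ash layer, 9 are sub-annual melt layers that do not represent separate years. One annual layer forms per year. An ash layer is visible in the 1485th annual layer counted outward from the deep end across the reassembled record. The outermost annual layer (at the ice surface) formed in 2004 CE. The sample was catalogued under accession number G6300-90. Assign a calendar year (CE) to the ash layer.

Total annual layers = 1215 + 38 + 1257 = 2510.
The ash layer sits at annual layer 1485 from the deep end, so 2510 − 1485 = 1025 annual layers formed after it.
Removing the 9 false annual layers leaves 1025 − 9 = 1016 true annual layers beyond the ash layer.
Counting back 1016 years from 2004 CE places the ash layer in 2004 − 1016 = 988 CE.

988 CE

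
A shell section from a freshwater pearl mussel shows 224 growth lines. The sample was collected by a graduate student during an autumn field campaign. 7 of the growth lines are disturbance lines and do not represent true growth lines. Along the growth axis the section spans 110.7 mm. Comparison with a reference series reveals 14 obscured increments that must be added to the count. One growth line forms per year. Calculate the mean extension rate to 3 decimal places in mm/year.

0.479 mm/year

Correcting the raw count gives 224 − 7 + 14 = 231 true growth lines.
Extension rate ≈ 110.7 / 231 = 0.479 mm/year.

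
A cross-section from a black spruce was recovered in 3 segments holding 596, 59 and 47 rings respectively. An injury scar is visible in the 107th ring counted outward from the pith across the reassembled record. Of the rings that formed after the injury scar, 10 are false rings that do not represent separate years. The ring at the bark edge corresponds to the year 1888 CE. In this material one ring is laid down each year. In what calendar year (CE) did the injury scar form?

1303 CE

Total rings = 596 + 59 + 47 = 702.
Between ring 107 and the bark edge there are 702 − 107 = 595 rings.
Removing the 10 false rings leaves 595 − 10 = 585 true rings beyond the injury scar.
1888 − 585 = 1303 CE.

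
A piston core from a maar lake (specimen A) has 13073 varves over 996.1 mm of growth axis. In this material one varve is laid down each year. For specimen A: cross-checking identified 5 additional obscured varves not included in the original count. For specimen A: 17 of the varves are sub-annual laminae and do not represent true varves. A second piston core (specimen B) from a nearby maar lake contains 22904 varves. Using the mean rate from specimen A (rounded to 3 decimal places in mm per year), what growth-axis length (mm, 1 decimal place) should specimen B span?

1740.7 mm

Specimen A: after corrections the count is 13073 − 17 + 5 = 13061 varves.
A: Mean rate = 996.1 mm / 13061 years ≈ 0.076 mm/year.
Length of B = 0.076 × 22904 = 1740.7 mm.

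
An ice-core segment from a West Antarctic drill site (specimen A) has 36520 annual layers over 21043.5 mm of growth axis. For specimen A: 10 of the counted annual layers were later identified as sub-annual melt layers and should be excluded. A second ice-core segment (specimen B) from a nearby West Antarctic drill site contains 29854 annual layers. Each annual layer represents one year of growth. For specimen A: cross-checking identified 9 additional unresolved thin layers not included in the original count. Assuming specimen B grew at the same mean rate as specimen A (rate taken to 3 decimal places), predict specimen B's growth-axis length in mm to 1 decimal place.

Specimen A: true annual layer count = 36520 − 10 + 9 = 36519.
A: Mean rate = 21043.5 mm / 36519 years ≈ 0.576 mm per year.
Length of B = 0.576 × 29854 = 17195.9 mm.

17195.9 mm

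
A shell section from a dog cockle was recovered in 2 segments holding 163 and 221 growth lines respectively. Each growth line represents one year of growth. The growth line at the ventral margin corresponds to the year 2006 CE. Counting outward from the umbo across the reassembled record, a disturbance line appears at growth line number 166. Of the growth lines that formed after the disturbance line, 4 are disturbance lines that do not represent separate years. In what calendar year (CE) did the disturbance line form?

Total growth lines = 163 + 221 = 384.
384 − 166 = 218 growth lines lie beyond the disturbance line toward the ventral margin.
Excluding 4 false growth lines: 218 − 4 = 214.
Counting back 214 years from 2006 CE places the disturbance line in 2006 − 214 = 1792 CE.

1792 CE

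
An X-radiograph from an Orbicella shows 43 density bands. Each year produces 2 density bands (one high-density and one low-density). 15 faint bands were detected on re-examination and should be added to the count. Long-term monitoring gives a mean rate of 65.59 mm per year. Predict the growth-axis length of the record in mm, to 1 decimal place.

Correcting the raw count gives 43 + 15 = 58 true density bands.
With 2 density bands per year, 58 / 2 = 29 years.
Predicted length = 65.59 mm/year × 29 years = 1902.1 mm.

1902.1 mm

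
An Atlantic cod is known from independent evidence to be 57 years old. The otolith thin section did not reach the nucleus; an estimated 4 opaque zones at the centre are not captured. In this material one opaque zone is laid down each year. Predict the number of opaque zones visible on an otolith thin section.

53 opaque zones

Expected opaque zones over 57 years: 57.
Subtracting the 4 opaque zones not captured gives 57 − 4 = 53 opaque zones in the record.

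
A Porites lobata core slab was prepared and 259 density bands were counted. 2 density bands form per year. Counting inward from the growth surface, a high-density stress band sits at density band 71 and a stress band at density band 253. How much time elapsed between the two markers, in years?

253 − 71 = 182 density bands lie between the two events.
With 2 density bands per year, 182 / 2 = 91 years.

91 years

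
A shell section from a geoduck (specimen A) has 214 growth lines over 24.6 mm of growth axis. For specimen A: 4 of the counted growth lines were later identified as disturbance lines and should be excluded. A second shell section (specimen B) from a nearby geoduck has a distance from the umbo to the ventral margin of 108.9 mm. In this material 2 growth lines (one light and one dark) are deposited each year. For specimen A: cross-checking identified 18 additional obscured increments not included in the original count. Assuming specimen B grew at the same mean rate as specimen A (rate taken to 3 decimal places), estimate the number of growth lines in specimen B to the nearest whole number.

1008 growth lines

Specimen A: adjusted count: 214 − 4 + 18 = 228 growth lines.
Specimen A: with 2 growth lines per year, 228 / 2 = 114 years.
A: 24.6 mm over 114 years gives 24.6 / 114 ≈ 0.216 mm per year.
For B, 108.9 / 0.216 = 504.17 years; at 2 growth lines per year that is 504.17 × 2 ≈ 1008 growth lines.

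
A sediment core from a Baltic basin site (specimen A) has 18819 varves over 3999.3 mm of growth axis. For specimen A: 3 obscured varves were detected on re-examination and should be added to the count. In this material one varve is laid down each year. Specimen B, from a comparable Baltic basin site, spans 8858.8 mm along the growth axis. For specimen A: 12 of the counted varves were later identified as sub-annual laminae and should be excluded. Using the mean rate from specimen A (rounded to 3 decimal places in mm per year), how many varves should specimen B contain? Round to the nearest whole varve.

41591 varves

Specimen A: adjusted count: 18819 − 12 + 3 = 18810 varves.
A: 3999.3 mm over 18810 years gives 3999.3 / 18810 ≈ 0.213 mm per year.
B spans 8858.8 / 0.213 = 41590.61 years ≈ 41591 varves.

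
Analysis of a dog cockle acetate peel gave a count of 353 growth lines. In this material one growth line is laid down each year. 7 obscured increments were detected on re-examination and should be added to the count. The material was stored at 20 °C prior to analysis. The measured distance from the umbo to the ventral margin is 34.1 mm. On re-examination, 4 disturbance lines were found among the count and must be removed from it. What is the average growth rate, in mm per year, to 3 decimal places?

0.096 mm per year

True growth line count = 353 − 4 + 7 = 356.
34.1 mm over 356 years gives 34.1 / 356 ≈ 0.096 mm per year.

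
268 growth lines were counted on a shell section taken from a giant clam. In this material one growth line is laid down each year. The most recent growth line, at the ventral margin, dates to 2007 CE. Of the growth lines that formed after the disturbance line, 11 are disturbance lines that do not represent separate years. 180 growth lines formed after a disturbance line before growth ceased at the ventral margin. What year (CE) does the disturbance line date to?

1838 CE

180 growth lines post-date the disturbance line.
Excluding 11 false growth lines: 180 − 11 = 169.
2007 − 169 = 1838 CE.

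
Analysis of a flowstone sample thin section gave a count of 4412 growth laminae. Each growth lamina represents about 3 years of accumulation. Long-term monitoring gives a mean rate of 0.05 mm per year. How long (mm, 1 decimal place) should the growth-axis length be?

661.8 mm

Multiplying by 3 years per growth lamina: 4412 × 3 = 13236 years.
13236 years at 0.05 mm/year gives 0.05 × 13236 = 661.8 mm.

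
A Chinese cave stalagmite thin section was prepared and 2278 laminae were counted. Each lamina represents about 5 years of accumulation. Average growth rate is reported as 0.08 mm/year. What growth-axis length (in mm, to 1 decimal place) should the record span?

At 5 years per lamina, 2278 × 5 = 11390 years.
Length ≈ 0.08 × 11390 = 911.2 mm.

911.2 mm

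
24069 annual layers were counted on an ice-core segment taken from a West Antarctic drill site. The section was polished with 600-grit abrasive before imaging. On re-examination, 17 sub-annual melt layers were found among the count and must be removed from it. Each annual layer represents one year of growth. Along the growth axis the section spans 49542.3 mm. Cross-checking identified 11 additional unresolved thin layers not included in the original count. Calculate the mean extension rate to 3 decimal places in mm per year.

2.059 mm per year

Correcting the raw count gives 24069 − 17 + 11 = 24063 true annual layers.
49542.3 mm over 24063 years gives 49542.3 / 24063 ≈ 2.059 mm per year.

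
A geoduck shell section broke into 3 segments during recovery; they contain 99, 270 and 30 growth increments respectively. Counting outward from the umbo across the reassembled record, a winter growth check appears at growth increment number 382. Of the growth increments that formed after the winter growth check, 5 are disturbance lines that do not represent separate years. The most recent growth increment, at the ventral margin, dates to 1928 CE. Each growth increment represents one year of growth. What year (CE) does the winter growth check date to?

1916 CE

Total growth increments = 99 + 270 + 30 = 399.
399 − 382 = 17 growth increments lie beyond the winter growth check toward the ventral margin.
Excluding 5 false growth increments: 17 − 5 = 12.
1928 − 12 = 1916 CE.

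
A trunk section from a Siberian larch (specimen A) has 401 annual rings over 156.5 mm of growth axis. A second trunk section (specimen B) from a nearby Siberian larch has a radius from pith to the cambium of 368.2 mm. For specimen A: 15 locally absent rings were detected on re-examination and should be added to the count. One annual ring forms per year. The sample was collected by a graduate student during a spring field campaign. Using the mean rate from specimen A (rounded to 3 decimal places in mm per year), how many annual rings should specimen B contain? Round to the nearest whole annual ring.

Specimen A: adjusted count: 401 + 15 = 416 annual rings.
A: Mean rate = 156.5 mm / 416 years ≈ 0.376 mm/year.
For B, 368.2 / 0.376 = 979.26 years ≈ 979 annual rings.

979 annual rings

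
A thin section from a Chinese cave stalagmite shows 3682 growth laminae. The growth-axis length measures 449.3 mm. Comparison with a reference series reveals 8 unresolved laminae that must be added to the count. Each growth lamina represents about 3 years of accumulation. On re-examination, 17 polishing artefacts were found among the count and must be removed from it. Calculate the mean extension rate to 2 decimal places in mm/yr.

True growth lamina count = 3682 − 17 + 8 = 3673.
At 3 years per growth lamina, 3673 × 3 = 11019 years.
Extension rate ≈ 449.3 / 11019 = 0.04 mm/yr.

0.04 mm/yr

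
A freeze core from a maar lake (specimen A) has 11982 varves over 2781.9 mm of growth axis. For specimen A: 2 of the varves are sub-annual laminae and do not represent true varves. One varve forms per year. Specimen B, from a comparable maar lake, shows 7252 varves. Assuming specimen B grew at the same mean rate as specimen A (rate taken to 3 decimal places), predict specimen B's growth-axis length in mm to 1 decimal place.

Specimen A: correcting the raw count gives 11982 − 2 = 11980 true varves.
A: Mean rate = 2781.9 mm / 11980 years ≈ 0.232 mm/yr.
Length of B = 0.232 × 7252 = 1682.5 mm.

1682.5 mm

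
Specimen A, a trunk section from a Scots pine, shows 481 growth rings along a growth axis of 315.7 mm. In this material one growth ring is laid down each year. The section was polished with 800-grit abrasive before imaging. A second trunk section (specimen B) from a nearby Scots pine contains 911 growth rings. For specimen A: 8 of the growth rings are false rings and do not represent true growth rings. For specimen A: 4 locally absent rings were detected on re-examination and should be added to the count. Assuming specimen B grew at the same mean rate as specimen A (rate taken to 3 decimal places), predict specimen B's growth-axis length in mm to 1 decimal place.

Specimen A: adjusted count: 481 − 8 + 4 = 477 growth rings.
A: Mean rate = 315.7 mm / 477 years ≈ 0.662 mm/yr.
B's length ≈ 0.662 × 911 = 603.1 mm.

603.1 mm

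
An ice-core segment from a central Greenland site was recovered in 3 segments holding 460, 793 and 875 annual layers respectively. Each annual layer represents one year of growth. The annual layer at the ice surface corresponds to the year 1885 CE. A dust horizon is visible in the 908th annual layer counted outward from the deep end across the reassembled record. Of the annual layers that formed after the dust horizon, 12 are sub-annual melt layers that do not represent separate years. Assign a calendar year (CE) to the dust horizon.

Total annual layers = 460 + 793 + 875 = 2128.
The dust horizon sits at annual layer 908 from the deep end, so 2128 − 908 = 1220 annual layers formed after it.
Removing the 12 false annual layers leaves 1220 − 12 = 1208 true annual layers beyond the dust horizon.
The annual layer at the ice surface is 1885 CE, so the dust horizon dates to 1885 − 1208 = 677 CE.

677 CE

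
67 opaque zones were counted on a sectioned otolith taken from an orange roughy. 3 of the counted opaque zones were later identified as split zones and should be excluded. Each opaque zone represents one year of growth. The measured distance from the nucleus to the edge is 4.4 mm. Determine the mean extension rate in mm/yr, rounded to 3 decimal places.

True opaque zone count = 67 − 3 = 64.
Extension rate ≈ 4.4 / 64 = 0.069 mm/yr.

0.069 mm/yr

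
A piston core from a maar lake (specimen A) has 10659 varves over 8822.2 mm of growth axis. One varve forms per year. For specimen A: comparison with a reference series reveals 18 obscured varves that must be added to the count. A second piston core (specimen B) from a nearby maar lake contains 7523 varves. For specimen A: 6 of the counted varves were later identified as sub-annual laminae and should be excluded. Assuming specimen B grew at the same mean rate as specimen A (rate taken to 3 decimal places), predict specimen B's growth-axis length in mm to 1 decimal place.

6221.5 mm

Specimen A: after corrections the count is 10659 − 6 + 18 = 10671 varves.
A: Mean rate = 8822.2 mm / 10671 years ≈ 0.827 mm per year.
Length of B = 0.827 × 7523 = 6221.5 mm.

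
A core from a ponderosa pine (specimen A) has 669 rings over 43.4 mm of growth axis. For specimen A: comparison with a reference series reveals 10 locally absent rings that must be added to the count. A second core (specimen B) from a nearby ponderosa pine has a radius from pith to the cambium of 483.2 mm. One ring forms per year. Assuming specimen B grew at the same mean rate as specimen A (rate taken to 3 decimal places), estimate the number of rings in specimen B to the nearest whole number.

Specimen A: after corrections the count is 669 + 10 = 679 rings.
A: 43.4 mm over 679 years gives 43.4 / 679 ≈ 0.064 mm/year.
B spans 483.2 / 0.064 = 7550.00 years ≈ 7550 rings.

7550 rings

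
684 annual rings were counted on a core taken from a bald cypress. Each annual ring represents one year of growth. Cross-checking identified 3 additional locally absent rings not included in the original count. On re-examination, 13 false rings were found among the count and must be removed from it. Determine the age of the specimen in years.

Correcting the raw count gives 684 − 13 + 3 = 674 true annual rings.
One annual ring per year makes the duration 674 years.

674 yr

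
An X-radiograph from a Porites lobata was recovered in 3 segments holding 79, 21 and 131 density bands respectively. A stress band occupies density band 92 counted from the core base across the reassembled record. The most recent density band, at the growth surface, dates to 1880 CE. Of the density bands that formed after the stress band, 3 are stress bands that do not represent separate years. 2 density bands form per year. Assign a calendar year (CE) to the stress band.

1812 CE

Total density bands = 79 + 21 + 131 = 231.
231 − 92 = 139 density bands lie beyond the stress band toward the growth surface.
Excluding 3 false density bands: 139 − 3 = 136.
Dividing by 2 density bands per year: 136 / 2 = 68 years.
The density band at the growth surface is 1880 CE, so the stress band dates to 1880 − 68 = 1812 CE.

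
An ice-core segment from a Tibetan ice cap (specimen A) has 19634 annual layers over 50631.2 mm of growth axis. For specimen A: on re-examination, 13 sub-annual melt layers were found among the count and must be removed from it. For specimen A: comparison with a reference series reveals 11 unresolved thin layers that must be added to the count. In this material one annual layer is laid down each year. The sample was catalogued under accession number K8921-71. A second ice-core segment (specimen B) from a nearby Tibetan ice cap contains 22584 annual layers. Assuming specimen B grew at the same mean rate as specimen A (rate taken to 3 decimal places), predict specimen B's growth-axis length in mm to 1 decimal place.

Specimen A: after corrections the count is 19634 − 13 + 11 = 19632 annual layers.
A: Mean rate = 50631.2 mm / 19632 years ≈ 2.579 mm/yr.
Length of B = 2.579 × 22584 = 58244.1 mm.

58244.1 mm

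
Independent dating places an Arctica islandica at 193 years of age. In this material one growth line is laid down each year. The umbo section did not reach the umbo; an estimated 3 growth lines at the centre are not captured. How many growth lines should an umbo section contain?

190 growth lines

Expected growth lines over 193 years: 193.
Less the 3 uncaptured growth lines: 193 − 3 = 190.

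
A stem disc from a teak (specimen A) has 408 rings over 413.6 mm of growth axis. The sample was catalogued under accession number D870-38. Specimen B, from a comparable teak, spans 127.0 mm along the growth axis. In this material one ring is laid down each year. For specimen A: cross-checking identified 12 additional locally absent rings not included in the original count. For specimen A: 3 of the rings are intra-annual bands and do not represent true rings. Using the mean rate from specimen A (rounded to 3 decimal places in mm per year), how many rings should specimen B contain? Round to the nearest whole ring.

128 rings

Specimen A: correcting the raw count gives 408 − 3 + 12 = 417 true rings.
A: Extension rate ≈ 413.6 / 417 = 0.992 mm/yr.
Specimen B: 127.0 mm / 0.992 mm per year = 128.02 years ≈ 128 rings.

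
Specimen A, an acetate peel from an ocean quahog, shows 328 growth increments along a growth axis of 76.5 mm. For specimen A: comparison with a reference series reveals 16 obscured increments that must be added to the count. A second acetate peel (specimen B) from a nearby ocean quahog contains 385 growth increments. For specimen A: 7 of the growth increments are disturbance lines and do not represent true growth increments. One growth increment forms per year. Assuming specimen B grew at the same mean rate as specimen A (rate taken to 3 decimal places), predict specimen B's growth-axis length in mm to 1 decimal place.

87.4 mm

Specimen A: adjusted count: 328 − 7 + 16 = 337 growth increments.
A: Mean rate = 76.5 mm / 337 years ≈ 0.227 mm per year.
Length of B = 0.227 × 385 = 87.4 mm.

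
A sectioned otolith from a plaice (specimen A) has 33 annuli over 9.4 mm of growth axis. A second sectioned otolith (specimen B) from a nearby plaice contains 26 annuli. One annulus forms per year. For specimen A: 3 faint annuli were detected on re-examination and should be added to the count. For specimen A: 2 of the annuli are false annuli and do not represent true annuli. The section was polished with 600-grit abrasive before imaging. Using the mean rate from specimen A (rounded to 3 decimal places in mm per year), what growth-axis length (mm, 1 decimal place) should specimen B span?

Specimen A: after corrections the count is 33 − 2 + 3 = 34 annuli.
A: Mean rate = 9.4 mm / 34 years ≈ 0.276 mm/year.
Length of B = 0.276 × 26 = 7.2 mm.

7.2 mm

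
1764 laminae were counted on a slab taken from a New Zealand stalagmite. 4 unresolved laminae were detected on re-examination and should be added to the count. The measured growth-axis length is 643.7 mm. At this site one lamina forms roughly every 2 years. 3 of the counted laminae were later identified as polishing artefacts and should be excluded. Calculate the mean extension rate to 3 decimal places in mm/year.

0.182 mm/year

After corrections the count is 1764 − 3 + 4 = 1765 laminae.
1765 laminae at 2 years each span 1765 × 2 = 3530 years.
Extension rate ≈ 643.7 / 3530 = 0.182 mm/year.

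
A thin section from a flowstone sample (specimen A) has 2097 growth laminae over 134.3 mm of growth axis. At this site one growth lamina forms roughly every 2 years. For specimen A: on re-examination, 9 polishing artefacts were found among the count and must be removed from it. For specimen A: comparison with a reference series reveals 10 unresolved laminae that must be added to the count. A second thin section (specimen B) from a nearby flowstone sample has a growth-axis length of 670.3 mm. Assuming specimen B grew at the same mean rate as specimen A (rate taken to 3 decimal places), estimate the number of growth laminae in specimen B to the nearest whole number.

10473 growth laminae

Specimen A: adjusted count: 2097 − 9 + 10 = 2098 growth laminae.
Specimen A: multiplying by 2 years per growth lamina: 2098 × 2 = 4196 years.
A: 134.3 mm over 4196 years gives 134.3 / 4196 ≈ 0.032 mm per year.
For B, 670.3 / 0.032 = 20946.87 years; at 2 years per growth lamina that is 20946.87 / 2 ≈ 10473 growth laminae.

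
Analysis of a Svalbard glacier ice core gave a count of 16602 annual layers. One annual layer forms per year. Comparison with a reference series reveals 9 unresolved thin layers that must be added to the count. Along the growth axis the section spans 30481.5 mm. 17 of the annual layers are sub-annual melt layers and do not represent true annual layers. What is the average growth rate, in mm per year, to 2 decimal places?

After corrections the count is 16602 − 17 + 9 = 16594 annual layers.
Mean rate = 30481.5 mm / 16594 years ≈ 1.84 mm per year.

1.84 mm per year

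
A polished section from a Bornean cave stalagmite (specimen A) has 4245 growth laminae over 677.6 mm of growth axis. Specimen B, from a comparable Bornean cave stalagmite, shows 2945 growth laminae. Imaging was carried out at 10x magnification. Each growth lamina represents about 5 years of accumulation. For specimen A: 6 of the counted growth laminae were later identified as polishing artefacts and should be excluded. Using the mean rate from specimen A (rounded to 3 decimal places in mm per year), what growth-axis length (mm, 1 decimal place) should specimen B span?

Specimen A: true growth lamina count = 4245 − 6 = 4239.
Specimen A: at 5 years per growth lamina, 4239 × 5 = 21195 years.
A: 677.6 mm over 21195 years gives 677.6 / 21195 ≈ 0.032 mm/year.
Specimen B: 2945 growth laminae at 5 years each span 2945 × 5 = 14725 years. For B, 0.032 mm/year × 14725 years = 471.2 mm.

471.2 mm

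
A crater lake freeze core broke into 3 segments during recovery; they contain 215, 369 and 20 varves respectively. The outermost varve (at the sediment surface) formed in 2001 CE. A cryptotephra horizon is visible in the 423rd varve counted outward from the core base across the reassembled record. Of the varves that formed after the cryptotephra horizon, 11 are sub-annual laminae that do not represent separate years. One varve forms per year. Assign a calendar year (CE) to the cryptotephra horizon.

Total varves = 215 + 369 + 20 = 604.
The cryptotephra horizon sits at varve 423 from the core base, so 604 − 423 = 181 varves formed after it.
Removing the 11 false varves leaves 181 − 11 = 170 true varves beyond the cryptotephra horizon.
Counting back 170 years from 2001 CE places the cryptotephra horizon in 2001 − 170 = 1831 CE.

1831 CE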